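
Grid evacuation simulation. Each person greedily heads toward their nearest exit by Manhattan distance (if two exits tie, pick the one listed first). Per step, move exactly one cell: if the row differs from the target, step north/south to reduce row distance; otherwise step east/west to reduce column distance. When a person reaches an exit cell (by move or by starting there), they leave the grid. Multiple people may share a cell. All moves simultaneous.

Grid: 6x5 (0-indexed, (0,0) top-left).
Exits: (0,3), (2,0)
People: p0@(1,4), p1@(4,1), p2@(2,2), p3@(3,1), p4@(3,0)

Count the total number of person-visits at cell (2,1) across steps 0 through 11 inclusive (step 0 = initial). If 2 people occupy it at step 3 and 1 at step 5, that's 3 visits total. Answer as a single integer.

Step 0: p0@(1,4) p1@(4,1) p2@(2,2) p3@(3,1) p4@(3,0) -> at (2,1): 0 [-], cum=0
Step 1: p0@(0,4) p1@(3,1) p2@(2,1) p3@(2,1) p4@ESC -> at (2,1): 2 [p2,p3], cum=2
Step 2: p0@ESC p1@(2,1) p2@ESC p3@ESC p4@ESC -> at (2,1): 1 [p1], cum=3
Step 3: p0@ESC p1@ESC p2@ESC p3@ESC p4@ESC -> at (2,1): 0 [-], cum=3
Total visits = 3

Answer: 3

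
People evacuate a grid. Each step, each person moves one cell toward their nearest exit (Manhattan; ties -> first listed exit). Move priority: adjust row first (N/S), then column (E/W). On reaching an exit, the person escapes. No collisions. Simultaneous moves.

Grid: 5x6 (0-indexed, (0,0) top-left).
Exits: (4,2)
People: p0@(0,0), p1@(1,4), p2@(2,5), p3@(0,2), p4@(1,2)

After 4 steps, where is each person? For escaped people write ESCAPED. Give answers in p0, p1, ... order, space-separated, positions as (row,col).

Step 1: p0:(0,0)->(1,0) | p1:(1,4)->(2,4) | p2:(2,5)->(3,5) | p3:(0,2)->(1,2) | p4:(1,2)->(2,2)
Step 2: p0:(1,0)->(2,0) | p1:(2,4)->(3,4) | p2:(3,5)->(4,5) | p3:(1,2)->(2,2) | p4:(2,2)->(3,2)
Step 3: p0:(2,0)->(3,0) | p1:(3,4)->(4,4) | p2:(4,5)->(4,4) | p3:(2,2)->(3,2) | p4:(3,2)->(4,2)->EXIT
Step 4: p0:(3,0)->(4,0) | p1:(4,4)->(4,3) | p2:(4,4)->(4,3) | p3:(3,2)->(4,2)->EXIT | p4:escaped

(4,0) (4,3) (4,3) ESCAPED ESCAPED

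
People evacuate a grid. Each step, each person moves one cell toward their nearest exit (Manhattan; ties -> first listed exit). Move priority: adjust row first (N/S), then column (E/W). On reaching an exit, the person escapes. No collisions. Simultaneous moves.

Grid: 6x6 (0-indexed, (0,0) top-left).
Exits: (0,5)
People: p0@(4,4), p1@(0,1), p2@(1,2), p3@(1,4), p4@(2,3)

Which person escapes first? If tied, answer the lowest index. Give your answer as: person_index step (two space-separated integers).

Answer: 3 2

Derivation:
Step 1: p0:(4,4)->(3,4) | p1:(0,1)->(0,2) | p2:(1,2)->(0,2) | p3:(1,4)->(0,4) | p4:(2,3)->(1,3)
Step 2: p0:(3,4)->(2,4) | p1:(0,2)->(0,3) | p2:(0,2)->(0,3) | p3:(0,4)->(0,5)->EXIT | p4:(1,3)->(0,3)
Step 3: p0:(2,4)->(1,4) | p1:(0,3)->(0,4) | p2:(0,3)->(0,4) | p3:escaped | p4:(0,3)->(0,4)
Step 4: p0:(1,4)->(0,4) | p1:(0,4)->(0,5)->EXIT | p2:(0,4)->(0,5)->EXIT | p3:escaped | p4:(0,4)->(0,5)->EXIT
Step 5: p0:(0,4)->(0,5)->EXIT | p1:escaped | p2:escaped | p3:escaped | p4:escaped
Exit steps: [5, 4, 4, 2, 4]
First to escape: p3 at step 2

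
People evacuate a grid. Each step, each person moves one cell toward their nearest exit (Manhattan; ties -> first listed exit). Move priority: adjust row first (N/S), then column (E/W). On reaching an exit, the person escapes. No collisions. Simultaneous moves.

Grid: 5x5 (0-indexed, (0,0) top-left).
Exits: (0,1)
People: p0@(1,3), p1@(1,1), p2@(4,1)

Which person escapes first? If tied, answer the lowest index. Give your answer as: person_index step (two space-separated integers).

Answer: 1 1

Derivation:
Step 1: p0:(1,3)->(0,3) | p1:(1,1)->(0,1)->EXIT | p2:(4,1)->(3,1)
Step 2: p0:(0,3)->(0,2) | p1:escaped | p2:(3,1)->(2,1)
Step 3: p0:(0,2)->(0,1)->EXIT | p1:escaped | p2:(2,1)->(1,1)
Step 4: p0:escaped | p1:escaped | p2:(1,1)->(0,1)->EXIT
Exit steps: [3, 1, 4]
First to escape: p1 at step 1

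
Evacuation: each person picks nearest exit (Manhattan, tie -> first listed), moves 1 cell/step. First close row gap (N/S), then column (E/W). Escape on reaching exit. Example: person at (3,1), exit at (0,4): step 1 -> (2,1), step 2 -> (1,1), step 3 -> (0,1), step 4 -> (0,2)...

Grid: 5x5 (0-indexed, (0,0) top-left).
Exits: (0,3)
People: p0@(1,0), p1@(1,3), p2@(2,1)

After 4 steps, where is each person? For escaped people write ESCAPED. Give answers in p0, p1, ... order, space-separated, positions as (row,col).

Step 1: p0:(1,0)->(0,0) | p1:(1,3)->(0,3)->EXIT | p2:(2,1)->(1,1)
Step 2: p0:(0,0)->(0,1) | p1:escaped | p2:(1,1)->(0,1)
Step 3: p0:(0,1)->(0,2) | p1:escaped | p2:(0,1)->(0,2)
Step 4: p0:(0,2)->(0,3)->EXIT | p1:escaped | p2:(0,2)->(0,3)->EXIT

ESCAPED ESCAPED ESCAPED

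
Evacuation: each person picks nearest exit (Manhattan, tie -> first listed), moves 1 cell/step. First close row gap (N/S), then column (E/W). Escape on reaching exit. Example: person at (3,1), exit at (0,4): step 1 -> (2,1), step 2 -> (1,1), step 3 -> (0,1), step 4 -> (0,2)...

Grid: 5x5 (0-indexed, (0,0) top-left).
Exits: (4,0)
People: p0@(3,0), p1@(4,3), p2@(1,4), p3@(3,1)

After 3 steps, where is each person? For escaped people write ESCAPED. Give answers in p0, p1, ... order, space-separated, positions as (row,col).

Step 1: p0:(3,0)->(4,0)->EXIT | p1:(4,3)->(4,2) | p2:(1,4)->(2,4) | p3:(3,1)->(4,1)
Step 2: p0:escaped | p1:(4,2)->(4,1) | p2:(2,4)->(3,4) | p3:(4,1)->(4,0)->EXIT
Step 3: p0:escaped | p1:(4,1)->(4,0)->EXIT | p2:(3,4)->(4,4) | p3:escaped

ESCAPED ESCAPED (4,4) ESCAPED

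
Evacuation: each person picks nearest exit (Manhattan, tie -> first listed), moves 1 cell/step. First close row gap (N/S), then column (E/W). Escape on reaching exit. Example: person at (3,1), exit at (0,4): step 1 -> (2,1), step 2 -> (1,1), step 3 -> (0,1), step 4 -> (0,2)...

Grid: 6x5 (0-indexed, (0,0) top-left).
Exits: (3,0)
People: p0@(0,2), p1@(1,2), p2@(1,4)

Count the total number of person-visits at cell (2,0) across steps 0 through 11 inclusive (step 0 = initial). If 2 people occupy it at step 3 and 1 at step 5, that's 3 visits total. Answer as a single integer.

Step 0: p0@(0,2) p1@(1,2) p2@(1,4) -> at (2,0): 0 [-], cum=0
Step 1: p0@(1,2) p1@(2,2) p2@(2,4) -> at (2,0): 0 [-], cum=0
Step 2: p0@(2,2) p1@(3,2) p2@(3,4) -> at (2,0): 0 [-], cum=0
Step 3: p0@(3,2) p1@(3,1) p2@(3,3) -> at (2,0): 0 [-], cum=0
Step 4: p0@(3,1) p1@ESC p2@(3,2) -> at (2,0): 0 [-], cum=0
Step 5: p0@ESC p1@ESC p2@(3,1) -> at (2,0): 0 [-], cum=0
Step 6: p0@ESC p1@ESC p2@ESC -> at (2,0): 0 [-], cum=0
Total visits = 0

Answer: 0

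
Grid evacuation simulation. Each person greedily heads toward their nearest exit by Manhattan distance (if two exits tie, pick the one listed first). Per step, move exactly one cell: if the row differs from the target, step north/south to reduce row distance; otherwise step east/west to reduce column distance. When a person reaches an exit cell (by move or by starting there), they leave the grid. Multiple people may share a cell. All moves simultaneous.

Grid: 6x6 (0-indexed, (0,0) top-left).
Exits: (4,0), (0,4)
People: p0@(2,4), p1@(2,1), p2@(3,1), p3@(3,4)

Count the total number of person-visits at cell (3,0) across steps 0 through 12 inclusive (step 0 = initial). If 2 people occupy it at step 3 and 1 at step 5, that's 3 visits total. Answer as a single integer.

Answer: 0

Derivation:
Step 0: p0@(2,4) p1@(2,1) p2@(3,1) p3@(3,4) -> at (3,0): 0 [-], cum=0
Step 1: p0@(1,4) p1@(3,1) p2@(4,1) p3@(2,4) -> at (3,0): 0 [-], cum=0
Step 2: p0@ESC p1@(4,1) p2@ESC p3@(1,4) -> at (3,0): 0 [-], cum=0
Step 3: p0@ESC p1@ESC p2@ESC p3@ESC -> at (3,0): 0 [-], cum=0
Total visits = 0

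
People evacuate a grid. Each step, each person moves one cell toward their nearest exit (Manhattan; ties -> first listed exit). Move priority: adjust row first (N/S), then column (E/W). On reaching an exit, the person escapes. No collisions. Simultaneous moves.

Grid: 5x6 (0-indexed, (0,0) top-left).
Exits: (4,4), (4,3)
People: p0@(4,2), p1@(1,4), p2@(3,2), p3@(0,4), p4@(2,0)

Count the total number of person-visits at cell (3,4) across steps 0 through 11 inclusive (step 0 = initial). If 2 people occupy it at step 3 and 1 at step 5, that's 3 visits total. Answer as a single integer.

Step 0: p0@(4,2) p1@(1,4) p2@(3,2) p3@(0,4) p4@(2,0) -> at (3,4): 0 [-], cum=0
Step 1: p0@ESC p1@(2,4) p2@(4,2) p3@(1,4) p4@(3,0) -> at (3,4): 0 [-], cum=0
Step 2: p0@ESC p1@(3,4) p2@ESC p3@(2,4) p4@(4,0) -> at (3,4): 1 [p1], cum=1
Step 3: p0@ESC p1@ESC p2@ESC p3@(3,4) p4@(4,1) -> at (3,4): 1 [p3], cum=2
Step 4: p0@ESC p1@ESC p2@ESC p3@ESC p4@(4,2) -> at (3,4): 0 [-], cum=2
Step 5: p0@ESC p1@ESC p2@ESC p3@ESC p4@ESC -> at (3,4): 0 [-], cum=2
Total visits = 2

Answer: 2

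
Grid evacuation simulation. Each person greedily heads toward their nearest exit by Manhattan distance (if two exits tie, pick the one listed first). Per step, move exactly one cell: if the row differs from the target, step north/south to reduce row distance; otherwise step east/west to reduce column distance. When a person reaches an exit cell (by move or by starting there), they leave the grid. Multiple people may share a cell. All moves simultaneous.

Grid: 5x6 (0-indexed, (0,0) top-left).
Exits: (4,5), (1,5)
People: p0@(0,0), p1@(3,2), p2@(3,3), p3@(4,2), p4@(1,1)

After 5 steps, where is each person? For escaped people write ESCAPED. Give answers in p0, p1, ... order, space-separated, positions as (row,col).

Step 1: p0:(0,0)->(1,0) | p1:(3,2)->(4,2) | p2:(3,3)->(4,3) | p3:(4,2)->(4,3) | p4:(1,1)->(1,2)
Step 2: p0:(1,0)->(1,1) | p1:(4,2)->(4,3) | p2:(4,3)->(4,4) | p3:(4,3)->(4,4) | p4:(1,2)->(1,3)
Step 3: p0:(1,1)->(1,2) | p1:(4,3)->(4,4) | p2:(4,4)->(4,5)->EXIT | p3:(4,4)->(4,5)->EXIT | p4:(1,3)->(1,4)
Step 4: p0:(1,2)->(1,3) | p1:(4,4)->(4,5)->EXIT | p2:escaped | p3:escaped | p4:(1,4)->(1,5)->EXIT
Step 5: p0:(1,3)->(1,4) | p1:escaped | p2:escaped | p3:escaped | p4:escaped

(1,4) ESCAPED ESCAPED ESCAPED ESCAPED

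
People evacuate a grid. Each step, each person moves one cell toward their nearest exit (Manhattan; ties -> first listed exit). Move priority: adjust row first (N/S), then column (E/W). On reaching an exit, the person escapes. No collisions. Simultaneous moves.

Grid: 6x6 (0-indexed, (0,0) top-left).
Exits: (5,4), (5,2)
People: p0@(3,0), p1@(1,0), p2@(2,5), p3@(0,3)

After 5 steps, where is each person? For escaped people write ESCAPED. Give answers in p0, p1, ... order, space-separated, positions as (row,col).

Step 1: p0:(3,0)->(4,0) | p1:(1,0)->(2,0) | p2:(2,5)->(3,5) | p3:(0,3)->(1,3)
Step 2: p0:(4,0)->(5,0) | p1:(2,0)->(3,0) | p2:(3,5)->(4,5) | p3:(1,3)->(2,3)
Step 3: p0:(5,0)->(5,1) | p1:(3,0)->(4,0) | p2:(4,5)->(5,5) | p3:(2,3)->(3,3)
Step 4: p0:(5,1)->(5,2)->EXIT | p1:(4,0)->(5,0) | p2:(5,5)->(5,4)->EXIT | p3:(3,3)->(4,3)
Step 5: p0:escaped | p1:(5,0)->(5,1) | p2:escaped | p3:(4,3)->(5,3)

ESCAPED (5,1) ESCAPED (5,3)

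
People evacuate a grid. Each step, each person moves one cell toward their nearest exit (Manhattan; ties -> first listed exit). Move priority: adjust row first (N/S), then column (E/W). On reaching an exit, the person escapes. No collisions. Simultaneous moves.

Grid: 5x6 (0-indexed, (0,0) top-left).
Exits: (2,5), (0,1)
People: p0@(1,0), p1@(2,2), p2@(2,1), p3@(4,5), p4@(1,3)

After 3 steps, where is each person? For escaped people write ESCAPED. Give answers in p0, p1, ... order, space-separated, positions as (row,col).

Step 1: p0:(1,0)->(0,0) | p1:(2,2)->(2,3) | p2:(2,1)->(1,1) | p3:(4,5)->(3,5) | p4:(1,3)->(2,3)
Step 2: p0:(0,0)->(0,1)->EXIT | p1:(2,3)->(2,4) | p2:(1,1)->(0,1)->EXIT | p3:(3,5)->(2,5)->EXIT | p4:(2,3)->(2,4)
Step 3: p0:escaped | p1:(2,4)->(2,5)->EXIT | p2:escaped | p3:escaped | p4:(2,4)->(2,5)->EXIT

ESCAPED ESCAPED ESCAPED ESCAPED ESCAPED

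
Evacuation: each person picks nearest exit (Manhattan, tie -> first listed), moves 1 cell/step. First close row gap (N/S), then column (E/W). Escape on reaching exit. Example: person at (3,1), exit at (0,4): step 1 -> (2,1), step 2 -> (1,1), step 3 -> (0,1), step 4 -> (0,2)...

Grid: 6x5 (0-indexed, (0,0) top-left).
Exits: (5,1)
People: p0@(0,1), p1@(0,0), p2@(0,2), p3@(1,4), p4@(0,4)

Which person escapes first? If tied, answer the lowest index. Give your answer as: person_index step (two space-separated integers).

Answer: 0 5

Derivation:
Step 1: p0:(0,1)->(1,1) | p1:(0,0)->(1,0) | p2:(0,2)->(1,2) | p3:(1,4)->(2,4) | p4:(0,4)->(1,4)
Step 2: p0:(1,1)->(2,1) | p1:(1,0)->(2,0) | p2:(1,2)->(2,2) | p3:(2,4)->(3,4) | p4:(1,4)->(2,4)
Step 3: p0:(2,1)->(3,1) | p1:(2,0)->(3,0) | p2:(2,2)->(3,2) | p3:(3,4)->(4,4) | p4:(2,4)->(3,4)
Step 4: p0:(3,1)->(4,1) | p1:(3,0)->(4,0) | p2:(3,2)->(4,2) | p3:(4,4)->(5,4) | p4:(3,4)->(4,4)
Step 5: p0:(4,1)->(5,1)->EXIT | p1:(4,0)->(5,0) | p2:(4,2)->(5,2) | p3:(5,4)->(5,3) | p4:(4,4)->(5,4)
Step 6: p0:escaped | p1:(5,0)->(5,1)->EXIT | p2:(5,2)->(5,1)->EXIT | p3:(5,3)->(5,2) | p4:(5,4)->(5,3)
Step 7: p0:escaped | p1:escaped | p2:escaped | p3:(5,2)->(5,1)->EXIT | p4:(5,3)->(5,2)
Step 8: p0:escaped | p1:escaped | p2:escaped | p3:escaped | p4:(5,2)->(5,1)->EXIT
Exit steps: [5, 6, 6, 7, 8]
First to escape: p0 at step 5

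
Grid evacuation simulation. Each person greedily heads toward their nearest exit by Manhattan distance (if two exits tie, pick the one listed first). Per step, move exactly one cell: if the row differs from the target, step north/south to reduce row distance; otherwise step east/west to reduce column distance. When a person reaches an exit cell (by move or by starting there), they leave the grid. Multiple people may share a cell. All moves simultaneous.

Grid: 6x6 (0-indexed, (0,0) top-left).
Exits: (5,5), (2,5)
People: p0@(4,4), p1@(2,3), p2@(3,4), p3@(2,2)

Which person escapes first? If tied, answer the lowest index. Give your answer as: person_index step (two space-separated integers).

Step 1: p0:(4,4)->(5,4) | p1:(2,3)->(2,4) | p2:(3,4)->(2,4) | p3:(2,2)->(2,3)
Step 2: p0:(5,4)->(5,5)->EXIT | p1:(2,4)->(2,5)->EXIT | p2:(2,4)->(2,5)->EXIT | p3:(2,3)->(2,4)
Step 3: p0:escaped | p1:escaped | p2:escaped | p3:(2,4)->(2,5)->EXIT
Exit steps: [2, 2, 2, 3]
First to escape: p0 at step 2

Answer: 0 2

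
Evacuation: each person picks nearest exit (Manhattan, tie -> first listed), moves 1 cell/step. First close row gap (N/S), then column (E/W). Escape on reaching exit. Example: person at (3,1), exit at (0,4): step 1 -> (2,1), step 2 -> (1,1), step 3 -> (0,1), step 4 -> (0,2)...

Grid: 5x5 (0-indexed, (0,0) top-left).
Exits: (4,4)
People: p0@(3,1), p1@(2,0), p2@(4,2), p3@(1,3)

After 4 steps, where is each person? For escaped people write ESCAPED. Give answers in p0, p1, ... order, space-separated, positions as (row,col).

Step 1: p0:(3,1)->(4,1) | p1:(2,0)->(3,0) | p2:(4,2)->(4,3) | p3:(1,3)->(2,3)
Step 2: p0:(4,1)->(4,2) | p1:(3,0)->(4,0) | p2:(4,3)->(4,4)->EXIT | p3:(2,3)->(3,3)
Step 3: p0:(4,2)->(4,3) | p1:(4,0)->(4,1) | p2:escaped | p3:(3,3)->(4,3)
Step 4: p0:(4,3)->(4,4)->EXIT | p1:(4,1)->(4,2) | p2:escaped | p3:(4,3)->(4,4)->EXIT

ESCAPED (4,2) ESCAPED ESCAPED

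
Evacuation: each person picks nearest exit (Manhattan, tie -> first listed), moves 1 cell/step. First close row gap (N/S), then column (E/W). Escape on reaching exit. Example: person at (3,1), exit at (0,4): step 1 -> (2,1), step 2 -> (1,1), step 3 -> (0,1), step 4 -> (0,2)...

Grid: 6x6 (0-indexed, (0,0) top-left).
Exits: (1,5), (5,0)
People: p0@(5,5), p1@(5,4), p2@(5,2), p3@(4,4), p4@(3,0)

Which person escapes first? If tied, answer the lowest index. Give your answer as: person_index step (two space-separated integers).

Step 1: p0:(5,5)->(4,5) | p1:(5,4)->(5,3) | p2:(5,2)->(5,1) | p3:(4,4)->(3,4) | p4:(3,0)->(4,0)
Step 2: p0:(4,5)->(3,5) | p1:(5,3)->(5,2) | p2:(5,1)->(5,0)->EXIT | p3:(3,4)->(2,4) | p4:(4,0)->(5,0)->EXIT
Step 3: p0:(3,5)->(2,5) | p1:(5,2)->(5,1) | p2:escaped | p3:(2,4)->(1,4) | p4:escaped
Step 4: p0:(2,5)->(1,5)->EXIT | p1:(5,1)->(5,0)->EXIT | p2:escaped | p3:(1,4)->(1,5)->EXIT | p4:escaped
Exit steps: [4, 4, 2, 4, 2]
First to escape: p2 at step 2

Answer: 2 2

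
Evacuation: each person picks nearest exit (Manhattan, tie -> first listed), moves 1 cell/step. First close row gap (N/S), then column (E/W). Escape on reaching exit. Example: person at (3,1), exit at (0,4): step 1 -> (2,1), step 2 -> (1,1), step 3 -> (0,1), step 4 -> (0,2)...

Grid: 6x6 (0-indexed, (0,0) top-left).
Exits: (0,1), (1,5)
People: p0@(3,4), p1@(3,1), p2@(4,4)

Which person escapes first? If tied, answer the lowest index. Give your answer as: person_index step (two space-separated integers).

Step 1: p0:(3,4)->(2,4) | p1:(3,1)->(2,1) | p2:(4,4)->(3,4)
Step 2: p0:(2,4)->(1,4) | p1:(2,1)->(1,1) | p2:(3,4)->(2,4)
Step 3: p0:(1,4)->(1,5)->EXIT | p1:(1,1)->(0,1)->EXIT | p2:(2,4)->(1,4)
Step 4: p0:escaped | p1:escaped | p2:(1,4)->(1,5)->EXIT
Exit steps: [3, 3, 4]
First to escape: p0 at step 3

Answer: 0 3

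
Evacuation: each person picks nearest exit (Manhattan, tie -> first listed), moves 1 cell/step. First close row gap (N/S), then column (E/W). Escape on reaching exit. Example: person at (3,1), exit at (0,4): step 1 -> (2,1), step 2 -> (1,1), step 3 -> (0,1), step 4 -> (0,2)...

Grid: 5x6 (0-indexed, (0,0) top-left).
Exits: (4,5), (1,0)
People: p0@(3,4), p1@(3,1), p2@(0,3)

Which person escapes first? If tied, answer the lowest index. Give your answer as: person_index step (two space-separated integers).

Answer: 0 2

Derivation:
Step 1: p0:(3,4)->(4,4) | p1:(3,1)->(2,1) | p2:(0,3)->(1,3)
Step 2: p0:(4,4)->(4,5)->EXIT | p1:(2,1)->(1,1) | p2:(1,3)->(1,2)
Step 3: p0:escaped | p1:(1,1)->(1,0)->EXIT | p2:(1,2)->(1,1)
Step 4: p0:escaped | p1:escaped | p2:(1,1)->(1,0)->EXIT
Exit steps: [2, 3, 4]
First to escape: p0 at step 2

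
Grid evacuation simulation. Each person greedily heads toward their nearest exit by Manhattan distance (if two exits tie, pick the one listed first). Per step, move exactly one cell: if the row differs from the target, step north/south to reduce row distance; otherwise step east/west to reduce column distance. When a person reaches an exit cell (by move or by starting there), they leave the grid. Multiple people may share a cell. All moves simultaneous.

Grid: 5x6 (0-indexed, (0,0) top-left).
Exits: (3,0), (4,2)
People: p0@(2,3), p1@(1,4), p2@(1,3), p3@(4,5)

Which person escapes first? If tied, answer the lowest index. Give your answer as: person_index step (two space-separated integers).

Answer: 0 3

Derivation:
Step 1: p0:(2,3)->(3,3) | p1:(1,4)->(2,4) | p2:(1,3)->(2,3) | p3:(4,5)->(4,4)
Step 2: p0:(3,3)->(4,3) | p1:(2,4)->(3,4) | p2:(2,3)->(3,3) | p3:(4,4)->(4,3)
Step 3: p0:(4,3)->(4,2)->EXIT | p1:(3,4)->(4,4) | p2:(3,3)->(4,3) | p3:(4,3)->(4,2)->EXIT
Step 4: p0:escaped | p1:(4,4)->(4,3) | p2:(4,3)->(4,2)->EXIT | p3:escaped
Step 5: p0:escaped | p1:(4,3)->(4,2)->EXIT | p2:escaped | p3:escaped
Exit steps: [3, 5, 4, 3]
First to escape: p0 at step 3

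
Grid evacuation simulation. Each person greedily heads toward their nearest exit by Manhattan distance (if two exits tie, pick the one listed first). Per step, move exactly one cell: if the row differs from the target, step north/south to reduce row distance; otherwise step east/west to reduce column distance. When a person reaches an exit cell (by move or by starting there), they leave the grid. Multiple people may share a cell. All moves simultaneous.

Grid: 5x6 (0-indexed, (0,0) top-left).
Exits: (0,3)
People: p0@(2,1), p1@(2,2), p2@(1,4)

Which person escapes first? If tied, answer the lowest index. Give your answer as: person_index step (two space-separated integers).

Answer: 2 2

Derivation:
Step 1: p0:(2,1)->(1,1) | p1:(2,2)->(1,2) | p2:(1,4)->(0,4)
Step 2: p0:(1,1)->(0,1) | p1:(1,2)->(0,2) | p2:(0,4)->(0,3)->EXIT
Step 3: p0:(0,1)->(0,2) | p1:(0,2)->(0,3)->EXIT | p2:escaped
Step 4: p0:(0,2)->(0,3)->EXIT | p1:escaped | p2:escaped
Exit steps: [4, 3, 2]
First to escape: p2 at step 2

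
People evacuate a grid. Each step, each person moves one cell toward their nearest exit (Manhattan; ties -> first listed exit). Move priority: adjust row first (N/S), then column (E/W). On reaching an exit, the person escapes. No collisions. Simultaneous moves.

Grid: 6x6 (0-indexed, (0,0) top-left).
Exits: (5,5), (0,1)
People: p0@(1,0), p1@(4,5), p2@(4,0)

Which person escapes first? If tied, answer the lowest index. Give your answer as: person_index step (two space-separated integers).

Answer: 1 1

Derivation:
Step 1: p0:(1,0)->(0,0) | p1:(4,5)->(5,5)->EXIT | p2:(4,0)->(3,0)
Step 2: p0:(0,0)->(0,1)->EXIT | p1:escaped | p2:(3,0)->(2,0)
Step 3: p0:escaped | p1:escaped | p2:(2,0)->(1,0)
Step 4: p0:escaped | p1:escaped | p2:(1,0)->(0,0)
Step 5: p0:escaped | p1:escaped | p2:(0,0)->(0,1)->EXIT
Exit steps: [2, 1, 5]
First to escape: p1 at step 1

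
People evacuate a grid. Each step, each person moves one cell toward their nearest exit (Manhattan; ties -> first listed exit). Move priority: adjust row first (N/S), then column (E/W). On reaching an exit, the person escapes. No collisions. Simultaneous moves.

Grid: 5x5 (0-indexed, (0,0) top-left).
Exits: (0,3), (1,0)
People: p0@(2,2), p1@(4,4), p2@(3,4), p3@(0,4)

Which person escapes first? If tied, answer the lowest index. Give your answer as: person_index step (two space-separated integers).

Step 1: p0:(2,2)->(1,2) | p1:(4,4)->(3,4) | p2:(3,4)->(2,4) | p3:(0,4)->(0,3)->EXIT
Step 2: p0:(1,2)->(0,2) | p1:(3,4)->(2,4) | p2:(2,4)->(1,4) | p3:escaped
Step 3: p0:(0,2)->(0,3)->EXIT | p1:(2,4)->(1,4) | p2:(1,4)->(0,4) | p3:escaped
Step 4: p0:escaped | p1:(1,4)->(0,4) | p2:(0,4)->(0,3)->EXIT | p3:escaped
Step 5: p0:escaped | p1:(0,4)->(0,3)->EXIT | p2:escaped | p3:escaped
Exit steps: [3, 5, 4, 1]
First to escape: p3 at step 1

Answer: 3 1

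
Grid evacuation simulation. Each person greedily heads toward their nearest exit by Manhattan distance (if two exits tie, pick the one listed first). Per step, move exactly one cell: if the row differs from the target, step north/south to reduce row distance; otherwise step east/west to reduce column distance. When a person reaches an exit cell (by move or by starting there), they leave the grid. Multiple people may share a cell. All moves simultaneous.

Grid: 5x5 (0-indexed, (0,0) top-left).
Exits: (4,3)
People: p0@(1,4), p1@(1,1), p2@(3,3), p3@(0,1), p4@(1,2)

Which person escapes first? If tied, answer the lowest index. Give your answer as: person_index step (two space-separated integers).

Step 1: p0:(1,4)->(2,4) | p1:(1,1)->(2,1) | p2:(3,3)->(4,3)->EXIT | p3:(0,1)->(1,1) | p4:(1,2)->(2,2)
Step 2: p0:(2,4)->(3,4) | p1:(2,1)->(3,1) | p2:escaped | p3:(1,1)->(2,1) | p4:(2,2)->(3,2)
Step 3: p0:(3,4)->(4,4) | p1:(3,1)->(4,1) | p2:escaped | p3:(2,1)->(3,1) | p4:(3,2)->(4,2)
Step 4: p0:(4,4)->(4,3)->EXIT | p1:(4,1)->(4,2) | p2:escaped | p3:(3,1)->(4,1) | p4:(4,2)->(4,3)->EXIT
Step 5: p0:escaped | p1:(4,2)->(4,3)->EXIT | p2:escaped | p3:(4,1)->(4,2) | p4:escaped
Step 6: p0:escaped | p1:escaped | p2:escaped | p3:(4,2)->(4,3)->EXIT | p4:escaped
Exit steps: [4, 5, 1, 6, 4]
First to escape: p2 at step 1

Answer: 2 1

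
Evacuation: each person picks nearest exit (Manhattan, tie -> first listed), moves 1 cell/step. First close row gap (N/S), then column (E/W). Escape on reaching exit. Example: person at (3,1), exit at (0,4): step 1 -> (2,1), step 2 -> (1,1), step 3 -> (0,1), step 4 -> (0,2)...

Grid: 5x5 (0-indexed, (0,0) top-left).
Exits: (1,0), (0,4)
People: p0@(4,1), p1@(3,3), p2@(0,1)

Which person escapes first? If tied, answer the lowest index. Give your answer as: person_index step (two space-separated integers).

Step 1: p0:(4,1)->(3,1) | p1:(3,3)->(2,3) | p2:(0,1)->(1,1)
Step 2: p0:(3,1)->(2,1) | p1:(2,3)->(1,3) | p2:(1,1)->(1,0)->EXIT
Step 3: p0:(2,1)->(1,1) | p1:(1,3)->(0,3) | p2:escaped
Step 4: p0:(1,1)->(1,0)->EXIT | p1:(0,3)->(0,4)->EXIT | p2:escaped
Exit steps: [4, 4, 2]
First to escape: p2 at step 2

Answer: 2 2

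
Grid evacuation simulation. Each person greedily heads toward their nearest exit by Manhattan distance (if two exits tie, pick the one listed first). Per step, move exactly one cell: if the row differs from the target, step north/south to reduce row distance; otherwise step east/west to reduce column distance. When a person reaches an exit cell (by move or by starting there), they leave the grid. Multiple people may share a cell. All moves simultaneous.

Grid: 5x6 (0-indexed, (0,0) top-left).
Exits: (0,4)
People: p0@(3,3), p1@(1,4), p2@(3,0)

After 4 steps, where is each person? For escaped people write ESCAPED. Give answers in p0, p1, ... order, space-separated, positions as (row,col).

Step 1: p0:(3,3)->(2,3) | p1:(1,4)->(0,4)->EXIT | p2:(3,0)->(2,0)
Step 2: p0:(2,3)->(1,3) | p1:escaped | p2:(2,0)->(1,0)
Step 3: p0:(1,3)->(0,3) | p1:escaped | p2:(1,0)->(0,0)
Step 4: p0:(0,3)->(0,4)->EXIT | p1:escaped | p2:(0,0)->(0,1)

ESCAPED ESCAPED (0,1)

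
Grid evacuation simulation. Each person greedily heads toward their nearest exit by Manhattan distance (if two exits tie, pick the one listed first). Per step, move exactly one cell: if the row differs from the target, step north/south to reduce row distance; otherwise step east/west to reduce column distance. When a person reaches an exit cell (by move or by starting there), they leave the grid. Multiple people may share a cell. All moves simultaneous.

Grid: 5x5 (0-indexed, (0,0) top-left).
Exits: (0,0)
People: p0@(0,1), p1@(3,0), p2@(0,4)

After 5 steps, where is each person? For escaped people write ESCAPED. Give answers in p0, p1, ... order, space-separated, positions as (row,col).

Step 1: p0:(0,1)->(0,0)->EXIT | p1:(3,0)->(2,0) | p2:(0,4)->(0,3)
Step 2: p0:escaped | p1:(2,0)->(1,0) | p2:(0,3)->(0,2)
Step 3: p0:escaped | p1:(1,0)->(0,0)->EXIT | p2:(0,2)->(0,1)
Step 4: p0:escaped | p1:escaped | p2:(0,1)->(0,0)->EXIT

ESCAPED ESCAPED ESCAPED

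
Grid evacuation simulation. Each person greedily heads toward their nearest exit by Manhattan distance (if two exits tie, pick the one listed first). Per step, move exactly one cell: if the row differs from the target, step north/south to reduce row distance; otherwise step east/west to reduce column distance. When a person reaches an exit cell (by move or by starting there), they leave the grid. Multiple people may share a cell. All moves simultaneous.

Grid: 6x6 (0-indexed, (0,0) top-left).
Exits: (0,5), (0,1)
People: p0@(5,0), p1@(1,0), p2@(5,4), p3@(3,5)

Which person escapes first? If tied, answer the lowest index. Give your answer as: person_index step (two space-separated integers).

Step 1: p0:(5,0)->(4,0) | p1:(1,0)->(0,0) | p2:(5,4)->(4,4) | p3:(3,5)->(2,5)
Step 2: p0:(4,0)->(3,0) | p1:(0,0)->(0,1)->EXIT | p2:(4,4)->(3,4) | p3:(2,5)->(1,5)
Step 3: p0:(3,0)->(2,0) | p1:escaped | p2:(3,4)->(2,4) | p3:(1,5)->(0,5)->EXIT
Step 4: p0:(2,0)->(1,0) | p1:escaped | p2:(2,4)->(1,4) | p3:escaped
Step 5: p0:(1,0)->(0,0) | p1:escaped | p2:(1,4)->(0,4) | p3:escaped
Step 6: p0:(0,0)->(0,1)->EXIT | p1:escaped | p2:(0,4)->(0,5)->EXIT | p3:escaped
Exit steps: [6, 2, 6, 3]
First to escape: p1 at step 2

Answer: 1 2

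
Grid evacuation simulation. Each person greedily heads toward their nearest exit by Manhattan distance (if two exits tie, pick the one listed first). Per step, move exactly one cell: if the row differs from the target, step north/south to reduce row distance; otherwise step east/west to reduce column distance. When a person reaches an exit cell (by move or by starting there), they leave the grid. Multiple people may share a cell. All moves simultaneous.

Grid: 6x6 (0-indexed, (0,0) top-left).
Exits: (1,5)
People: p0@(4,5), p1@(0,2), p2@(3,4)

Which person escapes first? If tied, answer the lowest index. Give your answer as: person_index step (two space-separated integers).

Answer: 0 3

Derivation:
Step 1: p0:(4,5)->(3,5) | p1:(0,2)->(1,2) | p2:(3,4)->(2,4)
Step 2: p0:(3,5)->(2,5) | p1:(1,2)->(1,3) | p2:(2,4)->(1,4)
Step 3: p0:(2,5)->(1,5)->EXIT | p1:(1,3)->(1,4) | p2:(1,4)->(1,5)->EXIT
Step 4: p0:escaped | p1:(1,4)->(1,5)->EXIT | p2:escaped
Exit steps: [3, 4, 3]
First to escape: p0 at step 3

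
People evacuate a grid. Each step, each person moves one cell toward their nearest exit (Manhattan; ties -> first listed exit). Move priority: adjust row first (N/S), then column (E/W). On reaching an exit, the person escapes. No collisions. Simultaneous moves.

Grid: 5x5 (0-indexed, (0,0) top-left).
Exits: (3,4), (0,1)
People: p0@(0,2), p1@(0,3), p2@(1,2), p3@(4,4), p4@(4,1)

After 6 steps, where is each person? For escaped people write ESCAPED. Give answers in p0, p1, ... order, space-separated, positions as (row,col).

Step 1: p0:(0,2)->(0,1)->EXIT | p1:(0,3)->(0,2) | p2:(1,2)->(0,2) | p3:(4,4)->(3,4)->EXIT | p4:(4,1)->(3,1)
Step 2: p0:escaped | p1:(0,2)->(0,1)->EXIT | p2:(0,2)->(0,1)->EXIT | p3:escaped | p4:(3,1)->(3,2)
Step 3: p0:escaped | p1:escaped | p2:escaped | p3:escaped | p4:(3,2)->(3,3)
Step 4: p0:escaped | p1:escaped | p2:escaped | p3:escaped | p4:(3,3)->(3,4)->EXIT

ESCAPED ESCAPED ESCAPED ESCAPED ESCAPED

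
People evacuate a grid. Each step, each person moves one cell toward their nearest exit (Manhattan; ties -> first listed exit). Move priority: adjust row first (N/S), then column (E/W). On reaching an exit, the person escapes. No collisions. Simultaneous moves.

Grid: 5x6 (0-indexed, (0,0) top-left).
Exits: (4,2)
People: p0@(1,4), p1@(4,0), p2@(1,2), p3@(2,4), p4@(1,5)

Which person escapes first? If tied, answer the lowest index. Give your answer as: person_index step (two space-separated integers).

Step 1: p0:(1,4)->(2,4) | p1:(4,0)->(4,1) | p2:(1,2)->(2,2) | p3:(2,4)->(3,4) | p4:(1,5)->(2,5)
Step 2: p0:(2,4)->(3,4) | p1:(4,1)->(4,2)->EXIT | p2:(2,2)->(3,2) | p3:(3,4)->(4,4) | p4:(2,5)->(3,5)
Step 3: p0:(3,4)->(4,4) | p1:escaped | p2:(3,2)->(4,2)->EXIT | p3:(4,4)->(4,3) | p4:(3,5)->(4,5)
Step 4: p0:(4,4)->(4,3) | p1:escaped | p2:escaped | p3:(4,3)->(4,2)->EXIT | p4:(4,5)->(4,4)
Step 5: p0:(4,3)->(4,2)->EXIT | p1:escaped | p2:escaped | p3:escaped | p4:(4,4)->(4,3)
Step 6: p0:escaped | p1:escaped | p2:escaped | p3:escaped | p4:(4,3)->(4,2)->EXIT
Exit steps: [5, 2, 3, 4, 6]
First to escape: p1 at step 2

Answer: 1 2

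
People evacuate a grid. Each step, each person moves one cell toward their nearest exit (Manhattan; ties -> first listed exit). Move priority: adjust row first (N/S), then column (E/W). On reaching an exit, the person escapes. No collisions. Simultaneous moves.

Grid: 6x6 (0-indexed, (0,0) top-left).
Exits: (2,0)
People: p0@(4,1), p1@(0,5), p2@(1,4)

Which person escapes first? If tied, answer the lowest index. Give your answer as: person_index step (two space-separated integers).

Answer: 0 3

Derivation:
Step 1: p0:(4,1)->(3,1) | p1:(0,5)->(1,5) | p2:(1,4)->(2,4)
Step 2: p0:(3,1)->(2,1) | p1:(1,5)->(2,5) | p2:(2,4)->(2,3)
Step 3: p0:(2,1)->(2,0)->EXIT | p1:(2,5)->(2,4) | p2:(2,3)->(2,2)
Step 4: p0:escaped | p1:(2,4)->(2,3) | p2:(2,2)->(2,1)
Step 5: p0:escaped | p1:(2,3)->(2,2) | p2:(2,1)->(2,0)->EXIT
Step 6: p0:escaped | p1:(2,2)->(2,1) | p2:escaped
Step 7: p0:escaped | p1:(2,1)->(2,0)->EXIT | p2:escaped
Exit steps: [3, 7, 5]
First to escape: p0 at step 3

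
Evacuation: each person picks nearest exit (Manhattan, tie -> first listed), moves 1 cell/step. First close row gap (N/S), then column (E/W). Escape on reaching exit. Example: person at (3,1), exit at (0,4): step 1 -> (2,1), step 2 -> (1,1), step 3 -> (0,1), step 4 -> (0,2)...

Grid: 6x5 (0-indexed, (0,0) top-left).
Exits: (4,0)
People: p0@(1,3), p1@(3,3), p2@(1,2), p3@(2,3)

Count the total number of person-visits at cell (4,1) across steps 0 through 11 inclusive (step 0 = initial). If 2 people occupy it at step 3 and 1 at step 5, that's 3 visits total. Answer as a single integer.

Answer: 4

Derivation:
Step 0: p0@(1,3) p1@(3,3) p2@(1,2) p3@(2,3) -> at (4,1): 0 [-], cum=0
Step 1: p0@(2,3) p1@(4,3) p2@(2,2) p3@(3,3) -> at (4,1): 0 [-], cum=0
Step 2: p0@(3,3) p1@(4,2) p2@(3,2) p3@(4,3) -> at (4,1): 0 [-], cum=0
Step 3: p0@(4,3) p1@(4,1) p2@(4,2) p3@(4,2) -> at (4,1): 1 [p1], cum=1
Step 4: p0@(4,2) p1@ESC p2@(4,1) p3@(4,1) -> at (4,1): 2 [p2,p3], cum=3
Step 5: p0@(4,1) p1@ESC p2@ESC p3@ESC -> at (4,1): 1 [p0], cum=4
Step 6: p0@ESC p1@ESC p2@ESC p3@ESC -> at (4,1): 0 [-], cum=4
Total visits = 4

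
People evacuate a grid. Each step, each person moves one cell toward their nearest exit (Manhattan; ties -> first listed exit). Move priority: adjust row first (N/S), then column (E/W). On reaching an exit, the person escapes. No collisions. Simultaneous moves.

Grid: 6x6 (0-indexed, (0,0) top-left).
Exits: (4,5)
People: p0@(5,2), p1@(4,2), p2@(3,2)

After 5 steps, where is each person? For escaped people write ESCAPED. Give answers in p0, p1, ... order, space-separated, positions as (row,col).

Step 1: p0:(5,2)->(4,2) | p1:(4,2)->(4,3) | p2:(3,2)->(4,2)
Step 2: p0:(4,2)->(4,3) | p1:(4,3)->(4,4) | p2:(4,2)->(4,3)
Step 3: p0:(4,3)->(4,4) | p1:(4,4)->(4,5)->EXIT | p2:(4,3)->(4,4)
Step 4: p0:(4,4)->(4,5)->EXIT | p1:escaped | p2:(4,4)->(4,5)->EXIT

ESCAPED ESCAPED ESCAPED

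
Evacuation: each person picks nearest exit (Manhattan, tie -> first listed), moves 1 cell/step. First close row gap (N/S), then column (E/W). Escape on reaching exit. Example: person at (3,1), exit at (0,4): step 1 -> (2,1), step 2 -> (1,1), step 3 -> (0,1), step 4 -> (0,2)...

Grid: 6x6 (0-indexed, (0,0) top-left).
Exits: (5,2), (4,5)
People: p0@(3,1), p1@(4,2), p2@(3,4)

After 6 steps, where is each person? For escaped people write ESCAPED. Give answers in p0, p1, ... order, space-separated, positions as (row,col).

Step 1: p0:(3,1)->(4,1) | p1:(4,2)->(5,2)->EXIT | p2:(3,4)->(4,4)
Step 2: p0:(4,1)->(5,1) | p1:escaped | p2:(4,4)->(4,5)->EXIT
Step 3: p0:(5,1)->(5,2)->EXIT | p1:escaped | p2:escaped

ESCAPED ESCAPED ESCAPED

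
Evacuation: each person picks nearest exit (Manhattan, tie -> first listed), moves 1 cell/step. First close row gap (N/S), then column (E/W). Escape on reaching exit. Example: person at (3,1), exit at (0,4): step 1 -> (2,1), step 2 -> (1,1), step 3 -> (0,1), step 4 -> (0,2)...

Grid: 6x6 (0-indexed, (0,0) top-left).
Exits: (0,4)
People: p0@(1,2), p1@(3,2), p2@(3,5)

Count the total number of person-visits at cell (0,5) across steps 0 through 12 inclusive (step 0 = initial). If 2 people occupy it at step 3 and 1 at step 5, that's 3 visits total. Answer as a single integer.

Step 0: p0@(1,2) p1@(3,2) p2@(3,5) -> at (0,5): 0 [-], cum=0
Step 1: p0@(0,2) p1@(2,2) p2@(2,5) -> at (0,5): 0 [-], cum=0
Step 2: p0@(0,3) p1@(1,2) p2@(1,5) -> at (0,5): 0 [-], cum=0
Step 3: p0@ESC p1@(0,2) p2@(0,5) -> at (0,5): 1 [p2], cum=1
Step 4: p0@ESC p1@(0,3) p2@ESC -> at (0,5): 0 [-], cum=1
Step 5: p0@ESC p1@ESC p2@ESC -> at (0,5): 0 [-], cum=1
Total visits = 1

Answer: 1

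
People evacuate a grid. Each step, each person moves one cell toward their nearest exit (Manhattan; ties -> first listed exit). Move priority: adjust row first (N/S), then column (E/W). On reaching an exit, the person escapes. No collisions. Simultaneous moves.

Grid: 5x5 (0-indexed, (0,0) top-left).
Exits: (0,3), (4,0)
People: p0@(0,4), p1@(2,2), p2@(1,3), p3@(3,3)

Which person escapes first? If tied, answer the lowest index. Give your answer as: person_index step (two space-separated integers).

Answer: 0 1

Derivation:
Step 1: p0:(0,4)->(0,3)->EXIT | p1:(2,2)->(1,2) | p2:(1,3)->(0,3)->EXIT | p3:(3,3)->(2,3)
Step 2: p0:escaped | p1:(1,2)->(0,2) | p2:escaped | p3:(2,3)->(1,3)
Step 3: p0:escaped | p1:(0,2)->(0,3)->EXIT | p2:escaped | p3:(1,3)->(0,3)->EXIT
Exit steps: [1, 3, 1, 3]
First to escape: p0 at step 1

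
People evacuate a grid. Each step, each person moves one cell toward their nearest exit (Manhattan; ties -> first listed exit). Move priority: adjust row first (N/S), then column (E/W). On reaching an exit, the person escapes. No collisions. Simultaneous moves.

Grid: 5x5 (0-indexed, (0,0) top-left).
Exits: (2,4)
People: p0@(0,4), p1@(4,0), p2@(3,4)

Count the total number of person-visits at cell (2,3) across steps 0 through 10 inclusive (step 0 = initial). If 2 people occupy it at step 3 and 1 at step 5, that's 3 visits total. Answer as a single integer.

Step 0: p0@(0,4) p1@(4,0) p2@(3,4) -> at (2,3): 0 [-], cum=0
Step 1: p0@(1,4) p1@(3,0) p2@ESC -> at (2,3): 0 [-], cum=0
Step 2: p0@ESC p1@(2,0) p2@ESC -> at (2,3): 0 [-], cum=0
Step 3: p0@ESC p1@(2,1) p2@ESC -> at (2,3): 0 [-], cum=0
Step 4: p0@ESC p1@(2,2) p2@ESC -> at (2,3): 0 [-], cum=0
Step 5: p0@ESC p1@(2,3) p2@ESC -> at (2,3): 1 [p1], cum=1
Step 6: p0@ESC p1@ESC p2@ESC -> at (2,3): 0 [-], cum=1
Total visits = 1

Answer: 1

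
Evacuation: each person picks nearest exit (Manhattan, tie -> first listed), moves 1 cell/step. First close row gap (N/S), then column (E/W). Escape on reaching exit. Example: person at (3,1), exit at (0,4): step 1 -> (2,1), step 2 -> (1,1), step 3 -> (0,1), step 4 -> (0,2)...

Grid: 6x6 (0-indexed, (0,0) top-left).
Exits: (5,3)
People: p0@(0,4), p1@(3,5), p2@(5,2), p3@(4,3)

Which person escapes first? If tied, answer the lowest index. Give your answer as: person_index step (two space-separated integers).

Answer: 2 1

Derivation:
Step 1: p0:(0,4)->(1,4) | p1:(3,5)->(4,5) | p2:(5,2)->(5,3)->EXIT | p3:(4,3)->(5,3)->EXIT
Step 2: p0:(1,4)->(2,4) | p1:(4,5)->(5,5) | p2:escaped | p3:escaped
Step 3: p0:(2,4)->(3,4) | p1:(5,5)->(5,4) | p2:escaped | p3:escaped
Step 4: p0:(3,4)->(4,4) | p1:(5,4)->(5,3)->EXIT | p2:escaped | p3:escaped
Step 5: p0:(4,4)->(5,4) | p1:escaped | p2:escaped | p3:escaped
Step 6: p0:(5,4)->(5,3)->EXIT | p1:escaped | p2:escaped | p3:escaped
Exit steps: [6, 4, 1, 1]
First to escape: p2 at step 1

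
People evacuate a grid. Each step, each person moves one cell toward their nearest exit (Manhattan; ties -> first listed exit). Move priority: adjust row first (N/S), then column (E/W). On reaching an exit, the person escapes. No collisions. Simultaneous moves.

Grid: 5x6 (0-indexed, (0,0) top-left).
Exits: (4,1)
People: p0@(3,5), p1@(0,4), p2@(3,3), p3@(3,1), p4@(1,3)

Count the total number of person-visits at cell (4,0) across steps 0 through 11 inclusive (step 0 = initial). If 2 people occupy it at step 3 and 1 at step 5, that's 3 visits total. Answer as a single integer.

Step 0: p0@(3,5) p1@(0,4) p2@(3,3) p3@(3,1) p4@(1,3) -> at (4,0): 0 [-], cum=0
Step 1: p0@(4,5) p1@(1,4) p2@(4,3) p3@ESC p4@(2,3) -> at (4,0): 0 [-], cum=0
Step 2: p0@(4,4) p1@(2,4) p2@(4,2) p3@ESC p4@(3,3) -> at (4,0): 0 [-], cum=0
Step 3: p0@(4,3) p1@(3,4) p2@ESC p3@ESC p4@(4,3) -> at (4,0): 0 [-], cum=0
Step 4: p0@(4,2) p1@(4,4) p2@ESC p3@ESC p4@(4,2) -> at (4,0): 0 [-], cum=0
Step 5: p0@ESC p1@(4,3) p2@ESC p3@ESC p4@ESC -> at (4,0): 0 [-], cum=0
Step 6: p0@ESC p1@(4,2) p2@ESC p3@ESC p4@ESC -> at (4,0): 0 [-], cum=0
Step 7: p0@ESC p1@ESC p2@ESC p3@ESC p4@ESC -> at (4,0): 0 [-], cum=0
Total visits = 0

Answer: 0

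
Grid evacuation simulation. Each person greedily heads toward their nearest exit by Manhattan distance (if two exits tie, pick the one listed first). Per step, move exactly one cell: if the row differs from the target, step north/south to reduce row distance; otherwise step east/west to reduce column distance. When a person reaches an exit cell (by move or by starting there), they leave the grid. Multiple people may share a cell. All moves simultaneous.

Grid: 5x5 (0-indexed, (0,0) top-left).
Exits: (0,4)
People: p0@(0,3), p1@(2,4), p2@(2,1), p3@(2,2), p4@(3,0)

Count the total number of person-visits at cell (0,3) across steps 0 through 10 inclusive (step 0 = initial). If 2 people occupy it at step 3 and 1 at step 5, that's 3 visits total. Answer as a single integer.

Answer: 4

Derivation:
Step 0: p0@(0,3) p1@(2,4) p2@(2,1) p3@(2,2) p4@(3,0) -> at (0,3): 1 [p0], cum=1
Step 1: p0@ESC p1@(1,4) p2@(1,1) p3@(1,2) p4@(2,0) -> at (0,3): 0 [-], cum=1
Step 2: p0@ESC p1@ESC p2@(0,1) p3@(0,2) p4@(1,0) -> at (0,3): 0 [-], cum=1
Step 3: p0@ESC p1@ESC p2@(0,2) p3@(0,3) p4@(0,0) -> at (0,3): 1 [p3], cum=2
Step 4: p0@ESC p1@ESC p2@(0,3) p3@ESC p4@(0,1) -> at (0,3): 1 [p2], cum=3
Step 5: p0@ESC p1@ESC p2@ESC p3@ESC p4@(0,2) -> at (0,3): 0 [-], cum=3
Step 6: p0@ESC p1@ESC p2@ESC p3@ESC p4@(0,3) -> at (0,3): 1 [p4], cum=4
Step 7: p0@ESC p1@ESC p2@ESC p3@ESC p4@ESC -> at (0,3): 0 [-], cum=4
Total visits = 4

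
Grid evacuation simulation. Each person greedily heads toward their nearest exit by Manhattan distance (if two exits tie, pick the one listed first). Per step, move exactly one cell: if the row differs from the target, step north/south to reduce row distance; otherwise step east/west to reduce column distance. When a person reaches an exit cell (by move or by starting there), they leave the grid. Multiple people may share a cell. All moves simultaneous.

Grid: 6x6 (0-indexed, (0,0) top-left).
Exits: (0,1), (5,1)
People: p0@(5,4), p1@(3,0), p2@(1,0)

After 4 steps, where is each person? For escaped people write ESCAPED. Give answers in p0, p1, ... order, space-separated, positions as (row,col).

Step 1: p0:(5,4)->(5,3) | p1:(3,0)->(4,0) | p2:(1,0)->(0,0)
Step 2: p0:(5,3)->(5,2) | p1:(4,0)->(5,0) | p2:(0,0)->(0,1)->EXIT
Step 3: p0:(5,2)->(5,1)->EXIT | p1:(5,0)->(5,1)->EXIT | p2:escaped

ESCAPED ESCAPED ESCAPED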